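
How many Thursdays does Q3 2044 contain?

July 1, 2044 is a Friday.
The range spans 92 days (inclusive of both endpoints).
92 = 7 × 13 + 1, so there are 13 full weeks plus 1 extra day.
Each full week contributes one Thursday: 13 so far.
The 1 extra day is Friday — none qualify.
Total: 13 + 0 = 13.

13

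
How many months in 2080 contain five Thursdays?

A month has five Thursdays exactly when Thursday falls within its first (length − 28) days.
Jan: 31 days, starts Mon → 5 of Mon, Tue, Wed
Feb: 29 days, starts Thu → 5 of Thu ✓
Mar: 31 days, starts Fri → 5 of Fri, Sat, Sun
Apr: 30 days, starts Mon → 5 of Mon, Tue
May: 31 days, starts Wed → 5 of Wed, Thu, Fri ✓
Jun: 30 days, starts Sat → 5 of Sat, Sun
Jul: 31 days, starts Mon → 5 of Mon, Tue, Wed
Aug: 31 days, starts Thu → 5 of Thu, Fri, Sat ✓
Sep: 30 days, starts Sun → 5 of Sun, Mon
Oct: 31 days, starts Tue → 5 of Tue, Wed, Thu ✓
Nov: 30 days, starts Fri → 5 of Fri, Sat
Dec: 31 days, starts Sun → 5 of Sun, Mon, Tue
Months with five Thursdays: Feb, May, Aug, Oct.

4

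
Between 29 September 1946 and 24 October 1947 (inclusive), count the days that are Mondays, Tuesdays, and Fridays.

168

29 September 1946 is a Sunday.
From 29 September 1946 to 24 October 1947 is 391 days inclusive.
391 = 7 × 55 + 6, so there are 55 full weeks plus 6 extra days.
Each full week contributes 3 days from the set (Mon, Tue, Fri): 55 × 3 = 165.
The 6 extra days are Sun, Mon, Tue, Wed, Thu, Fri — 3 of them qualify.
Total: 165 + 3 = 168.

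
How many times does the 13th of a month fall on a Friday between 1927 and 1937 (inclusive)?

Friday-the-13ths by year:
1927: May
1928: Jan, Apr, Jul
1929: Sep, Dec
1930: Jun
1931: Feb, Mar, Nov
1932: May
1933: Jan, Oct
1934: Apr, Jul
1935: Sep, Dec
1936: Mar, Nov
1937: Aug

20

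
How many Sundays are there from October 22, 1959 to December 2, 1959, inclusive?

October 22, 1959 is a Thursday.
That's 42 days from start to end, counting both.
42 = 7 × 6, so the span is exactly 6 full weeks.
Each full week contributes one Sunday: 6 so far.
Total: 6.

6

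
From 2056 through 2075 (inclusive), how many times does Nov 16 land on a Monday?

2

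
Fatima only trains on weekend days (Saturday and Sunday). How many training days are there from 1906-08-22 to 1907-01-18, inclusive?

1906-08-22 is a Wednesday.
That's 150 days from start to end, counting both.
150 = 7 × 21 + 3, so there are 21 full weeks plus 3 extra days.
Each full week contributes 2 weekend days (Sat, Sun): 21 × 2 = 42.
The 3 extra days are Wednesday, Thursday, Friday — none qualify.
Total: 42 + 0 = 42.

42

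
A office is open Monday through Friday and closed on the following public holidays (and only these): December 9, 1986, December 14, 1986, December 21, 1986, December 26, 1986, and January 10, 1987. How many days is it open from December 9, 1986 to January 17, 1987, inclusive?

27

December 9, 1986 is a Tuesday.
The range spans 40 days (inclusive of both endpoints).
40 = 7 × 5 + 5, so there are 5 full weeks plus 5 extra days.
Each full week contributes 5 weekdays (Mon–Fri): 5 × 5 = 25.
The 5 extra days are Tuesday, Wednesday, Thursday, Friday, Saturday — 4 of them qualify.
Total: 25 + 4 = 29.
Holidays: December 9, 1986 (Tue); December 14, 1986 (Sun); December 21, 1986 (Sun); December 26, 1986 (Fri); January 10, 1987 (Sat).
2 of the 5 holidays fall on weekdays; the rest are weekends and were already excluded.
Business days: 29 − 2 = 27.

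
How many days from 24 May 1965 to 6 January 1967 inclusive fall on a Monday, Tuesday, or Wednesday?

255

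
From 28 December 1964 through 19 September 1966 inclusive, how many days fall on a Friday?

90 Fridays

28 December 1964 is a Monday.
That's 631 days from start to end, counting both.
631 = 7 × 90 + 1, so there are 90 full weeks plus 1 extra day.
Each full week contributes one Friday: 90 so far.
The 1 extra day is Mon — none qualify.
Total: 90 + 0 = 90.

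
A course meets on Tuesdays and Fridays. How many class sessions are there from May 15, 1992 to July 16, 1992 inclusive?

May 15, 1992 is a Friday.
The range spans 63 days (inclusive of both endpoints).
63 = 7 × 9, so the span is exactly 9 full weeks.
Each full week contributes 2 days from the set (Tue, Fri): 9 × 2 = 18.
Total: 18.

18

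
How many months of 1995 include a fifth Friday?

A month has five Fridays exactly when Friday falls within its first (length − 28) days.
Jan: 31 days, starts Sun → 5 of Sun, Mon, Tue
Feb: 28 days, starts Wed → 5 of (none)
Mar: 31 days, starts Wed → 5 of Wed, Thu, Fri ✓
Apr: 30 days, starts Sat → 5 of Sat, Sun
May: 31 days, starts Mon → 5 of Mon, Tue, Wed
Jun: 30 days, starts Thu → 5 of Thu, Fri ✓
Jul: 31 days, starts Sat → 5 of Sat, Sun, Mon
Aug: 31 days, starts Tue → 5 of Tue, Wed, Thu
Sep: 30 days, starts Fri → 5 of Fri, Sat ✓
Oct: 31 days, starts Sun → 5 of Sun, Mon, Tue
Nov: 30 days, starts Wed → 5 of Wed, Thu
Dec: 31 days, starts Fri → 5 of Fri, Sat, Sun ✓
Months with five Fridays: Mar, Jun, Sep, Dec.

4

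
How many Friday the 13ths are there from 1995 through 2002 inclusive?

Friday-the-13ths by year:
1995: Jan, Oct
1996: Sep, Dec
1997: Jun
1998: Feb, Mar, Nov
1999: Aug
2000: Oct
2001: Apr, Jul
2002: Sep, Dec

14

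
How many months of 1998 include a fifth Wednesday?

A month has five Wednesdays exactly when Wednesday falls within its first (length − 28) days.
Jan: 31 days, starts Thu → 5 of Thu, Fri, Sat
Feb: 28 days, starts Sun → 5 of (none)
Mar: 31 days, starts Sun → 5 of Sun, Mon, Tue
Apr: 30 days, starts Wed → 5 of Wed, Thu ✓
May: 31 days, starts Fri → 5 of Fri, Sat, Sun
Jun: 30 days, starts Mon → 5 of Mon, Tue
Jul: 31 days, starts Wed → 5 of Wed, Thu, Fri ✓
Aug: 31 days, starts Sat → 5 of Sat, Sun, Mon
Sep: 30 days, starts Tue → 5 of Tue, Wed ✓
Oct: 31 days, starts Thu → 5 of Thu, Fri, Sat
Nov: 30 days, starts Sun → 5 of Sun, Mon
Dec: 31 days, starts Tue → 5 of Tue, Wed, Thu ✓
Months with five Wednesdays: Apr, Jul, Sep, Dec.

4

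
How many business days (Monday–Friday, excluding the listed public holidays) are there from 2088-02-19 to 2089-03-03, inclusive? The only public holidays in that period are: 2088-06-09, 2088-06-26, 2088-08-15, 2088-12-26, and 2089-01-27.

2088-02-19 is a Thursday.
That's 379 days from start to end, counting both.
379 = 7 × 54 + 1, so there are 54 full weeks plus 1 extra day.
Each full week contributes 5 weekdays (Mon–Fri): 54 × 5 = 270.
The 1 extra day is Thursday — 1 of them qualifies.
Total: 270 + 1 = 271.
Holidays: 2088-06-09 (Wed); 2088-06-26 (Sat); 2088-08-15 (Sun); 2088-12-26 (Sun); 2089-01-27 (Thu).
2 of the 5 holidays fall on weekdays; the rest are weekends and were already excluded.
Business days: 271 − 2 = 269.

269 business days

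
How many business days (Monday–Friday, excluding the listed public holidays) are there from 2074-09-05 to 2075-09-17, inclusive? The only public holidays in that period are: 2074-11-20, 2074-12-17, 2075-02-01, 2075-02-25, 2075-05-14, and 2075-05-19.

2074-09-05 is a Wednesday.
From 2074-09-05 to 2075-09-17 is 378 days inclusive.
378 = 7 × 54, so the span is exactly 54 full weeks.
Each full week contributes 5 weekdays (Mon–Fri): 54 × 5 = 270.
Total: 270.
Holidays: 2074-11-20 (Tue); 2074-12-17 (Mon); 2075-02-01 (Fri); 2075-02-25 (Mon); 2075-05-14 (Tue); 2075-05-19 (Sun).
5 of the 6 holidays fall on weekdays; the rest are weekends and were already excluded.
Business days: 270 − 5 = 265.

265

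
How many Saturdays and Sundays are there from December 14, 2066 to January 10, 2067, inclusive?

8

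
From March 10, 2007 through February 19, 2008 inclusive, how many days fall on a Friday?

March 10, 2007 is a Saturday.
From March 10, 2007 to February 19, 2008 is 347 days inclusive.
347 = 7 × 49 + 4, so there are 49 full weeks plus 4 extra days.
Each full week contributes one Friday: 49 so far.
The 4 extra days are Sat, Sun, Mon, Tue — none qualify.
Total: 49 + 0 = 49.

49 Fridays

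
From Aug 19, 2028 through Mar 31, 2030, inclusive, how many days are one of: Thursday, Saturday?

Aug 19, 2028 is a Saturday.
The range spans 590 days (inclusive of both endpoints).
590 = 7 × 84 + 2, so there are 84 full weeks plus 2 extra days.
Each full week contributes 2 days from the set (Thu, Sat): 84 × 2 = 168.
The 2 extra days are Saturday, Sunday — 1 of them qualifies.
Total: 168 + 1 = 169.

169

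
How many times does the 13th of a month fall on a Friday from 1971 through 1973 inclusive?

Friday-the-13ths by year:
1971: Aug
1972: Oct
1973: Apr, Jul

4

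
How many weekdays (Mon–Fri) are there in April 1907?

April 1, 1907 is a Monday.
That's 30 days from start to end, counting both.
30 = 7 × 4 + 2, so there are 4 full weeks plus 2 extra days.
Each full week contributes 5 weekdays (Mon–Fri): 4 × 5 = 20.
The 2 extra days are Mon, Tue — 2 of them qualify.
Total: 20 + 2 = 22.

22 weekdays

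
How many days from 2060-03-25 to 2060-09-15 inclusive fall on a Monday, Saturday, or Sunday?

2060-03-25 is a Thursday.
That's 175 days from start to end, counting both.
175 = 7 × 25, so the span is exactly 25 full weeks.
Each full week contributes 3 days from the set (Mon, Sat, Sun): 25 × 3 = 75.

75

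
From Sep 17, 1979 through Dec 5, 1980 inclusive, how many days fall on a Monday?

64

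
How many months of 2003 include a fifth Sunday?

4

A month has five Sundays exactly when Sunday falls within its first (length − 28) days.
Jan: 31 days, starts Wed → 5 of Wed, Thu, Fri
Feb: 28 days, starts Sat → 5 of (none)
Mar: 31 days, starts Sat → 5 of Sat, Sun, Mon ✓
Apr: 30 days, starts Tue → 5 of Tue, Wed
May: 31 days, starts Thu → 5 of Thu, Fri, Sat
Jun: 30 days, starts Sun → 5 of Sun, Mon ✓
Jul: 31 days, starts Tue → 5 of Tue, Wed, Thu
Aug: 31 days, starts Fri → 5 of Fri, Sat, Sun ✓
Sep: 30 days, starts Mon → 5 of Mon, Tue
Oct: 31 days, starts Wed → 5 of Wed, Thu, Fri
Nov: 30 days, starts Sat → 5 of Sat, Sun ✓
Dec: 31 days, starts Mon → 5 of Mon, Tue, Wed
Months with five Sundays: Mar, Jun, Aug, Nov.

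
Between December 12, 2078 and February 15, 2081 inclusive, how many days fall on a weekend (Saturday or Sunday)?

December 12, 2078 is a Monday.
That's 797 days from start to end, counting both.
797 = 7 × 113 + 6, so there are 113 full weeks plus 6 extra days.
Each full week contributes 2 weekend days (Sat, Sun): 113 × 2 = 226.
The 6 extra days are Mon, Tue, Wed, Thu, Fri, Sat — 1 of them qualifies.
Total: 226 + 1 = 227.

227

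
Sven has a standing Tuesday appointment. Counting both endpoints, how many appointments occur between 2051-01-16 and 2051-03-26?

10

2051-01-16 is a Monday.
That's 70 days from start to end, counting both.
70 = 7 × 10, so the span is exactly 10 full weeks.
Each full week contributes one Tuesday: 10 so far.
Total: 10.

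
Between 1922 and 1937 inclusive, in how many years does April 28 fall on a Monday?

Day of week of April 28 in each year:
1922: Fri, 1923: Sat, 1924: Mon ✓, 1925: Tue, 1926: Wed, 1927: Thu, 1928: Sat, 1929: Sun, 1930: Mon ✓, 1931: Tue, 1932: Thu, 1933: Fri, 1934: Sat, 1935: Sun, 1936: Tue, 1937: Wed
Mondays: 1924, 1930.

2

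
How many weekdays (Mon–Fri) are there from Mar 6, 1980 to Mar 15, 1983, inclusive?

Mar 6, 1980 is a Thursday.
The range spans 1105 days (inclusive of both endpoints).
1105 = 7 × 157 + 6, so there are 157 full weeks plus 6 extra days.
Each full week contributes 5 weekdays (Mon–Fri): 157 × 5 = 785.
The 6 extra days are Thursday, Friday, Saturday, Sunday, Monday, Tuesday — 4 of them qualify.
Total: 785 + 4 = 789.

789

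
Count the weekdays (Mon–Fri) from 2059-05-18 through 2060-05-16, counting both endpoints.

260 weekdays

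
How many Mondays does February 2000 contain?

4

2000-02-01 is a Tuesday.
From 2000-02-01 to 2000-02-29 is 29 days inclusive.
29 = 7 × 4 + 1, so there are 4 full weeks plus 1 extra day.
Each full week contributes one Monday: 4 so far.
The 1 extra day is Tuesday — none qualify.
Total: 4 + 0 = 4.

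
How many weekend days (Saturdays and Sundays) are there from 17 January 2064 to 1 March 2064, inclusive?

17 January 2064 is a Thursday.
The range spans 45 days (inclusive of both endpoints).
45 = 7 × 6 + 3, so there are 6 full weeks plus 3 extra days.
Each full week contributes 2 weekend days (Sat, Sun): 6 × 2 = 12.
The 3 extra days are Thursday, Friday, Saturday — 1 of them qualifies.
Total: 12 + 1 = 13.

13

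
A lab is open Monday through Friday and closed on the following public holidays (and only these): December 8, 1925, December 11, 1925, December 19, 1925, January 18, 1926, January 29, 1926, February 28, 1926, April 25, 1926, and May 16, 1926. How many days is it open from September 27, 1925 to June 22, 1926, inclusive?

188

September 27, 1925 is a Sunday.
From September 27, 1925 to June 22, 1926 is 269 days inclusive.
269 = 7 × 38 + 3, so there are 38 full weeks plus 3 extra days.
Each full week contributes 5 weekdays (Mon–Fri): 38 × 5 = 190.
The 3 extra days are Sunday, Monday, Tuesday — 2 of them qualify.
Total: 190 + 2 = 192.
Holidays: December 8, 1925 (Tue); December 11, 1925 (Fri); December 19, 1925 (Sat); January 18, 1926 (Mon); January 29, 1926 (Fri); February 28, 1926 (Sun); April 25, 1926 (Sun); May 16, 1926 (Sun).
4 of the 8 holidays fall on weekdays; the rest are weekends and were already excluded.
Business days: 192 − 4 = 188.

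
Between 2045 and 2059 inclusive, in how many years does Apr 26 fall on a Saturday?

2

Day of week of April 26 in each year:
2045: Wed, 2046: Thu, 2047: Fri, 2048: Sun, 2049: Mon, 2050: Tue, 2051: Wed, 2052: Fri, 2053: Sat ✓, 2054: Sun, 2055: Mon, 2056: Wed, 2057: Thu, 2058: Fri, 2059: Sat ✓
Saturdays: 2053, 2059.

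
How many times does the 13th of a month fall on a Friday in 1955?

1

The 13th falls on a Friday when the month's 13th has weekday Fri.
Jan 13 is Thu; Feb 13 is Sun; Mar 13 is Sun; Apr 13 is Wed; May 13 is Fri ✓; Jun 13 is Mon; Jul 13 is Wed; Aug 13 is Sat; Sep 13 is Tue; Oct 13 is Thu; Nov 13 is Sun; Dec 13 is Tue.
Friday the 13ths: May.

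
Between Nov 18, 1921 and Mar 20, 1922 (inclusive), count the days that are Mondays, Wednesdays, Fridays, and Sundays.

Nov 18, 1921 is a Friday.
From Nov 18, 1921 to Mar 20, 1922 is 123 days inclusive.
123 = 7 × 17 + 4, so there are 17 full weeks plus 4 extra days.
Each full week contributes 4 days from the set (Mon, Wed, Fri, Sun): 17 × 4 = 68.
The 4 extra days are Friday, Saturday, Sunday, Monday — 3 of them qualify.
Total: 68 + 3 = 71.

71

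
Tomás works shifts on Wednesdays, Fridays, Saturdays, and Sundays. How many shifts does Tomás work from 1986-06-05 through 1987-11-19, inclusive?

304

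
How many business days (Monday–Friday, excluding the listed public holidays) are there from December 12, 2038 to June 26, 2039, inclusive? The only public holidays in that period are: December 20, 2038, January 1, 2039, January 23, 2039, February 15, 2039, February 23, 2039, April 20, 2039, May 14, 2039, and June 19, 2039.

136

December 12, 2038 is a Sunday.
From December 12, 2038 to June 26, 2039 is 197 days inclusive.
197 = 7 × 28 + 1, so there are 28 full weeks plus 1 extra day.
Each full week contributes 5 weekdays (Mon–Fri): 28 × 5 = 140.
The 1 extra day is Sun — none qualify.
Total: 140 + 0 = 140.
Holidays: December 20, 2038 (Mon); January 1, 2039 (Sat); January 23, 2039 (Sun); February 15, 2039 (Tue); February 23, 2039 (Wed); April 20, 2039 (Wed); May 14, 2039 (Sat); June 19, 2039 (Sun).
4 of the 8 holidays fall on weekdays; the rest are weekends and were already excluded.
Business days: 140 − 4 = 136.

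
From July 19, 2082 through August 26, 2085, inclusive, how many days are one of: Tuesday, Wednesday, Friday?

486

July 19, 2082 is a Sunday.
That's 1135 days from start to end, counting both.
1135 = 7 × 162 + 1, so there are 162 full weeks plus 1 extra day.
Each full week contributes 3 days from the set (Tue, Wed, Fri): 162 × 3 = 486.
The 1 extra day is Sunday — none qualify.
Total: 486 + 0 = 486.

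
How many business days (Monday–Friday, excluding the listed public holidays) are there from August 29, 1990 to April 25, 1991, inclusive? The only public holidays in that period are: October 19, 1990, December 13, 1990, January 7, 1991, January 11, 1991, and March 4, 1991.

167 business days

August 29, 1990 is a Wednesday.
The range spans 240 days (inclusive of both endpoints).
240 = 7 × 34 + 2, so there are 34 full weeks plus 2 extra days.
Each full week contributes 5 weekdays (Mon–Fri): 34 × 5 = 170.
The 2 extra days are Wed, Thu — 2 of them qualify.
Total: 170 + 2 = 172.
Holidays: October 19, 1990 (Fri); December 13, 1990 (Thu); January 7, 1991 (Mon); January 11, 1991 (Fri); March 4, 1991 (Mon).
All 5 holidays fall on weekdays, so subtract 5.
Business days: 172 − 5 = 167.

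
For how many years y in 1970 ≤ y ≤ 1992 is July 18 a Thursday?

3

Day of week of July 18 in each year:
1970: Sat, 1971: Sun, 1972: Tue, 1973: Wed, 1974: Thu ✓, 1975: Fri, 1976: Sun, 1977: Mon, 1978: Tue, 1979: Wed, 1980: Fri, 1981: Sat, 1982: Sun, 1983: Mon, 1984: Wed, 1985: Thu ✓, 1986: Fri, 1987: Sat, 1988: Mon, 1989: Tue, 1990: Wed, 1991: Thu ✓, 1992: Sat
Thursdays: 1974, 1985, 1991.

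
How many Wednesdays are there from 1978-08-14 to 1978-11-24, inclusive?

1978-08-14 is a Monday.
The range spans 103 days (inclusive of both endpoints).
103 = 7 × 14 + 5, so there are 14 full weeks plus 5 extra days.
Each full week contributes one Wednesday: 14 so far.
The 5 extra days are Monday, Tuesday, Wednesday, Thursday, Friday — 1 of them qualifies.
Total: 14 + 1 = 15.

15 Wednesdays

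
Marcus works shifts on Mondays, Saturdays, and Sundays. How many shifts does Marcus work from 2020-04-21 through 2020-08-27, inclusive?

2020-04-21 is a Tuesday.
The range spans 129 days (inclusive of both endpoints).
129 = 7 × 18 + 3, so there are 18 full weeks plus 3 extra days.
Each full week contributes 3 days from the set (Mon, Sat, Sun): 18 × 3 = 54.
The 3 extra days are Tuesday, Wednesday, Thursday — none qualify.
Total: 54 + 0 = 54.

54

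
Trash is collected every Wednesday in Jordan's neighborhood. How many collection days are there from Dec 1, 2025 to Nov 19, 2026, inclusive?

51 Wednesdays

Dec 1, 2025 is a Monday.
The range spans 354 days (inclusive of both endpoints).
354 = 7 × 50 + 4, so there are 50 full weeks plus 4 extra days.
Each full week contributes one Wednesday: 50 so far.
The 4 extra days are Mon, Tue, Wed, Thu — 1 of them qualifies.
Total: 50 + 1 = 51.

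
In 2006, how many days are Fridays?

January 1, 2006 is a Sunday.
That's 365 days from start to end, counting both.
365 = 7 × 52 + 1, so there are 52 full weeks plus 1 extra day.
Each full week contributes one Friday: 52 so far.
The 1 extra day is Sun — none qualify.
Total: 52 + 0 = 52.

52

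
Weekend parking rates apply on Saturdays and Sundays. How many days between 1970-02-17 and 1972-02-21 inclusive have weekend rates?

1970-02-17 is a Tuesday.
From 1970-02-17 to 1972-02-21 is 735 days inclusive.
735 = 7 × 105, so the span is exactly 105 full weeks.
Each full week contributes 2 weekend days (Sat, Sun): 105 × 2 = 210.

210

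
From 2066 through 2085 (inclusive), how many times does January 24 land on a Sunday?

Day of week of January 24 in each year:
2066: Sun ✓, 2067: Mon, 2068: Tue, 2069: Thu, 2070: Fri, 2071: Sat, 2072: Sun ✓, 2073: Tue, 2074: Wed, 2075: Thu, 2076: Fri, 2077: Sun ✓, 2078: Mon, 2079: Tue, 2080: Wed, 2081: Fri, 2082: Sat, 2083: Sun ✓, 2084: Mon, 2085: Wed
Sundays: 2066, 2072, 2077, 2083.

4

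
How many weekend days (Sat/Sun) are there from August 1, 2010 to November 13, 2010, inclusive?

August 1, 2010 is a Sunday.
That's 105 days from start to end, counting both.
105 = 7 × 15, so the span is exactly 15 full weeks.
Each full week contributes 2 weekend days (Sat, Sun): 15 × 2 = 30.

30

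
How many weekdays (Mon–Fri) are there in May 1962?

23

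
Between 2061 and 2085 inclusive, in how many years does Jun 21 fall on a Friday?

Day of week of June 21 in each year:
2061: Tue, 2062: Wed, 2063: Thu, 2064: Sat, 2065: Sun, 2066: Mon, 2067: Tue, 2068: Thu, 2069: Fri ✓, 2070: Sat, 2071: Sun, 2072: Tue, 2073: Wed, 2074: Thu, 2075: Fri ✓, 2076: Sun, 2077: Mon, 2078: Tue, 2079: Wed, 2080: Fri ✓, 2081: Sat, 2082: Sun, 2083: Mon, 2084: Wed, 2085: Thu
Fridays: 2069, 2075, 2080.

3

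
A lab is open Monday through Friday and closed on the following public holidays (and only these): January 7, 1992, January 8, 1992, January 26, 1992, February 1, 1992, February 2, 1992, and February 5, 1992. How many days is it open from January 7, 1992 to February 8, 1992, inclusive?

January 7, 1992 is a Tuesday.
The range spans 33 days (inclusive of both endpoints).
33 = 7 × 4 + 5, so there are 4 full weeks plus 5 extra days.
Each full week contributes 5 weekdays (Mon–Fri): 4 × 5 = 20.
The 5 extra days are Tue, Wed, Thu, Fri, Sat — 4 of them qualify.
Total: 20 + 4 = 24.
Holidays: January 7, 1992 (Tue); January 8, 1992 (Wed); January 26, 1992 (Sun); February 1, 1992 (Sat); February 2, 1992 (Sun); February 5, 1992 (Wed).
3 of the 6 holidays fall on weekdays; the rest are weekends and were already excluded.
Business days: 24 − 3 = 21.

21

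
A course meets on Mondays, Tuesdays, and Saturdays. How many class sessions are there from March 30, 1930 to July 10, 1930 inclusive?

March 30, 1930 is a Sunday.
The range spans 103 days (inclusive of both endpoints).
103 = 7 × 14 + 5, so there are 14 full weeks plus 5 extra days.
Each full week contributes 3 days from the set (Mon, Tue, Sat): 14 × 3 = 42.
The 5 extra days are Sunday, Monday, Tuesday, Wednesday, Thursday — 2 of them qualify.
Total: 42 + 2 = 44.

44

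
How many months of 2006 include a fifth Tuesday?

4

A month has five Tuesdays exactly when Tuesday falls within its first (length − 28) days.
Jan: 31 days, starts Sun → 5 of Sun, Mon, Tue ✓
Feb: 28 days, starts Wed → 5 of (none)
Mar: 31 days, starts Wed → 5 of Wed, Thu, Fri
Apr: 30 days, starts Sat → 5 of Sat, Sun
May: 31 days, starts Mon → 5 of Mon, Tue, Wed ✓
Jun: 30 days, starts Thu → 5 of Thu, Fri
Jul: 31 days, starts Sat → 5 of Sat, Sun, Mon
Aug: 31 days, starts Tue → 5 of Tue, Wed, Thu ✓
Sep: 30 days, starts Fri → 5 of Fri, Sat
Oct: 31 days, starts Sun → 5 of Sun, Mon, Tue ✓
Nov: 30 days, starts Wed → 5 of Wed, Thu
Dec: 31 days, starts Fri → 5 of Fri, Sat, Sun
Months with five Tuesdays: Jan, May, Aug, Oct.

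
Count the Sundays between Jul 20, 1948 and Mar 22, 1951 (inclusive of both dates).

139 Sundays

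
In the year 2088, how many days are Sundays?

52

1 January 2088 is a Thursday.
The range spans 366 days (inclusive of both endpoints).
366 = 7 × 52 + 2, so there are 52 full weeks plus 2 extra days.
Each full week contributes one Sunday: 52 so far.
The 2 extra days are Thursday, Friday — none qualify.
Total: 52 + 0 = 52.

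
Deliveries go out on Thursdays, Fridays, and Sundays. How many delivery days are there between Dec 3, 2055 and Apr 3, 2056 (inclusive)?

Dec 3, 2055 is a Friday.
That's 123 days from start to end, counting both.
123 = 7 × 17 + 4, so there are 17 full weeks plus 4 extra days.
Each full week contributes 3 days from the set (Thu, Fri, Sun): 17 × 3 = 51.
The 4 extra days are Friday, Saturday, Sunday, Monday — 2 of them qualify.
Total: 51 + 2 = 53.

53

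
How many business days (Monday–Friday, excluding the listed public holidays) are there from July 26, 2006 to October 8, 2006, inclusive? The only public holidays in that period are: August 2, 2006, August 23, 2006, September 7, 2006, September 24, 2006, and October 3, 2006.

49 business days

July 26, 2006 is a Wednesday.
That's 75 days from start to end, counting both.
75 = 7 × 10 + 5, so there are 10 full weeks plus 5 extra days.
Each full week contributes 5 weekdays (Mon–Fri): 10 × 5 = 50.
The 5 extra days are Wed, Thu, Fri, Sat, Sun — 3 of them qualify.
Total: 50 + 3 = 53.
Holidays: August 2, 2006 (Wed); August 23, 2006 (Wed); September 7, 2006 (Thu); September 24, 2006 (Sun); October 3, 2006 (Tue).
4 of the 5 holidays fall on weekdays; the rest are weekends and were already excluded.
Business days: 53 − 4 = 49.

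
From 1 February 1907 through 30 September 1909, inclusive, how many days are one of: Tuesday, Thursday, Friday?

417

1 February 1907 is a Friday.
That's 973 days from start to end, counting both.
973 = 7 × 139, so the span is exactly 139 full weeks.
Each full week contributes 3 days from the set (Tue, Thu, Fri): 139 × 3 = 417.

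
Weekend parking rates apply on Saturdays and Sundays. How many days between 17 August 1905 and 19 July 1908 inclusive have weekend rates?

17 August 1905 is a Thursday.
That's 1068 days from start to end, counting both.
1068 = 7 × 152 + 4, so there are 152 full weeks plus 4 extra days.
Each full week contributes 2 weekend days (Sat, Sun): 152 × 2 = 304.
The 4 extra days are Thu, Fri, Sat, Sun — 2 of them qualify.
Total: 304 + 2 = 306.

306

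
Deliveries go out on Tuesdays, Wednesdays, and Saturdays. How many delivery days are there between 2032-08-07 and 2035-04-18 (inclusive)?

2032-08-07 is a Saturday.
That's 985 days from start to end, counting both.
985 = 7 × 140 + 5, so there are 140 full weeks plus 5 extra days.
Each full week contributes 3 days from the set (Tue, Wed, Sat): 140 × 3 = 420.
The 5 extra days are Sat, Sun, Mon, Tue, Wed — 3 of them qualify.
Total: 420 + 3 = 423.

423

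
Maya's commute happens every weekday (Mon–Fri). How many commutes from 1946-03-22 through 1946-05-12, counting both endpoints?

36 weekdays

1946-03-22 is a Friday.
The range spans 52 days (inclusive of both endpoints).
52 = 7 × 7 + 3, so there are 7 full weeks plus 3 extra days.
Each full week contributes 5 weekdays (Mon–Fri): 7 × 5 = 35.
The 3 extra days are Friday, Saturday, Sunday — 1 of them qualifies.
Total: 35 + 1 = 36.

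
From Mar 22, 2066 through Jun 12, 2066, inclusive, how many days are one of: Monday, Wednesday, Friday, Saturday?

48

Mar 22, 2066 is a Monday.
From Mar 22, 2066 to Jun 12, 2066 is 83 days inclusive.
83 = 7 × 11 + 6, so there are 11 full weeks plus 6 extra days.
Each full week contributes 4 days from the set (Mon, Wed, Fri, Sat): 11 × 4 = 44.
The 6 extra days are Monday, Tuesday, Wednesday, Thursday, Friday, Saturday — 4 of them qualify.
Total: 44 + 4 = 48.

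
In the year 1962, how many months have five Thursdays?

4

A month has five Thursdays exactly when Thursday falls within its first (length − 28) days.
Jan: 31 days, starts Mon → 5 of Mon, Tue, Wed
Feb: 28 days, starts Thu → 5 of (none)
Mar: 31 days, starts Thu → 5 of Thu, Fri, Sat ✓
Apr: 30 days, starts Sun → 5 of Sun, Mon
May: 31 days, starts Tue → 5 of Tue, Wed, Thu ✓
Jun: 30 days, starts Fri → 5 of Fri, Sat
Jul: 31 days, starts Sun → 5 of Sun, Mon, Tue
Aug: 31 days, starts Wed → 5 of Wed, Thu, Fri ✓
Sep: 30 days, starts Sat → 5 of Sat, Sun
Oct: 31 days, starts Mon → 5 of Mon, Tue, Wed
Nov: 30 days, starts Thu → 5 of Thu, Fri ✓
Dec: 31 days, starts Sat → 5 of Sat, Sun, Mon
Months with five Thursdays: Mar, May, Aug, Nov.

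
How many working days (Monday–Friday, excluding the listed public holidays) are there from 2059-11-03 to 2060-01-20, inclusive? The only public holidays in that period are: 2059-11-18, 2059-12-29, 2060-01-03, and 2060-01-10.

2059-11-03 is a Monday.
The range spans 79 days (inclusive of both endpoints).
79 = 7 × 11 + 2, so there are 11 full weeks plus 2 extra days.
Each full week contributes 5 weekdays (Mon–Fri): 11 × 5 = 55.
The 2 extra days are Mon, Tue — 2 of them qualify.
Total: 55 + 2 = 57.
Holidays: 2059-11-18 (Tue); 2059-12-29 (Mon); 2060-01-03 (Sat); 2060-01-10 (Sat).
2 of the 4 holidays fall on weekdays; the rest are weekends and were already excluded.
Business days: 57 − 2 = 55.

55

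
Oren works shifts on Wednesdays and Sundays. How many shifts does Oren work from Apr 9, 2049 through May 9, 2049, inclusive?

9

Apr 9, 2049 is a Friday.
The range spans 31 days (inclusive of both endpoints).
31 = 7 × 4 + 3, so there are 4 full weeks plus 3 extra days.
Each full week contributes 2 days from the set (Wed, Sun): 4 × 2 = 8.
The 3 extra days are Friday, Saturday, Sunday — 1 of them qualifies.
Total: 8 + 1 = 9.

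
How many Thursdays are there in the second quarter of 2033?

13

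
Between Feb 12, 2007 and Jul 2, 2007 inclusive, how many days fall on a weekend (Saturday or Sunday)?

Feb 12, 2007 is a Monday.
From Feb 12, 2007 to Jul 2, 2007 is 141 days inclusive.
141 = 7 × 20 + 1, so there are 20 full weeks plus 1 extra day.
Each full week contributes 2 weekend days (Sat, Sun): 20 × 2 = 40.
The 1 extra day is Monday — none qualify.
Total: 40 + 0 = 40.

40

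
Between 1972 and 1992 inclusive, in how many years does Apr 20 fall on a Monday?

Day of week of April 20 in each year:
1972: Thu, 1973: Fri, 1974: Sat, 1975: Sun, 1976: Tue, 1977: Wed, 1978: Thu, 1979: Fri, 1980: Sun, 1981: Mon ✓, 1982: Tue, 1983: Wed, 1984: Fri, 1985: Sat, 1986: Sun, 1987: Mon ✓, 1988: Wed, 1989: Thu, 1990: Fri, 1991: Sat, 1992: Mon ✓
Mondays: 1981, 1987, 1992.

3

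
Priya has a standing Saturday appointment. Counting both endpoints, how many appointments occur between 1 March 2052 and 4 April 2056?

1 March 2052 is a Friday.
That's 1496 days from start to end, counting both.
1496 = 7 × 213 + 5, so there are 213 full weeks plus 5 extra days.
Each full week contributes one Saturday: 213 so far.
The 5 extra days are Fri, Sat, Sun, Mon, Tue — 1 of them qualifies.
Total: 213 + 1 = 214.

214 Saturdays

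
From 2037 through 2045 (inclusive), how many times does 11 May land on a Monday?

2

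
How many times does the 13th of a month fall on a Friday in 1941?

1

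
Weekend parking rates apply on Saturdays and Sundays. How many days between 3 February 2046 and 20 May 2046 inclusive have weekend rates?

3 February 2046 is a Saturday.
The range spans 107 days (inclusive of both endpoints).
107 = 7 × 15 + 2, so there are 15 full weeks plus 2 extra days.
Each full week contributes 2 weekend days (Sat, Sun): 15 × 2 = 30.
The 2 extra days are Sat, Sun — 2 of them qualify.
Total: 30 + 2 = 32.

32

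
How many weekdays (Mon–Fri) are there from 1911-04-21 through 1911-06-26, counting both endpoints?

1911-04-21 is a Friday.
That's 67 days from start to end, counting both.
67 = 7 × 9 + 4, so there are 9 full weeks plus 4 extra days.
Each full week contributes 5 weekdays (Mon–Fri): 9 × 5 = 45.
The 4 extra days are Fri, Sat, Sun, Mon — 2 of them qualify.
Total: 45 + 2 = 47.

47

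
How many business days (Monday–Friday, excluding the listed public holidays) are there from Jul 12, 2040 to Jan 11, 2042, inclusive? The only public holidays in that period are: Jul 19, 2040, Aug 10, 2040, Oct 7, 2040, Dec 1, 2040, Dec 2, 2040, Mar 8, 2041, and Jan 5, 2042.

Jul 12, 2040 is a Thursday.
From Jul 12, 2040 to Jan 11, 2042 is 549 days inclusive.
549 = 7 × 78 + 3, so there are 78 full weeks plus 3 extra days.
Each full week contributes 5 weekdays (Mon–Fri): 78 × 5 = 390.
The 3 extra days are Thursday, Friday, Saturday — 2 of them qualify.
Total: 390 + 2 = 392.
Holidays: Jul 19, 2040 (Thu); Aug 10, 2040 (Fri); Oct 7, 2040 (Sun); Dec 1, 2040 (Sat); Dec 2, 2040 (Sun); Mar 8, 2041 (Fri); Jan 5, 2042 (Sun).
3 of the 7 holidays fall on weekdays; the rest are weekends and were already excluded.
Business days: 392 − 3 = 389.

389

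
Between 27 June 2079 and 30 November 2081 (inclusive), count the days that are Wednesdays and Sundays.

27 June 2079 is a Tuesday.
The range spans 888 days (inclusive of both endpoints).
888 = 7 × 126 + 6, so there are 126 full weeks plus 6 extra days.
Each full week contributes 2 days from the set (Wed, Sun): 126 × 2 = 252.
The 6 extra days are Tue, Wed, Thu, Fri, Sat, Sun — 2 of them qualify.
Total: 252 + 2 = 254.

254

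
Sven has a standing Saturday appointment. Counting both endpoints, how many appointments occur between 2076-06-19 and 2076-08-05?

7

2076-06-19 is a Friday.
The range spans 48 days (inclusive of both endpoints).
48 = 7 × 6 + 6, so there are 6 full weeks plus 6 extra days.
Each full week contributes one Saturday: 6 so far.
The 6 extra days are Fri, Sat, Sun, Mon, Tue, Wed — 1 of them qualifies.
Total: 6 + 1 = 7.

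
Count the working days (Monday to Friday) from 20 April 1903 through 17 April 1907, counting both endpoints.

20 April 1903 is a Monday.
That's 1459 days from start to end, counting both.
1459 = 7 × 208 + 3, so there are 208 full weeks plus 3 extra days.
Each full week contributes 5 weekdays (Mon–Fri): 208 × 5 = 1040.
The 3 extra days are Mon, Tue, Wed — 3 of them qualify.
Total: 1040 + 3 = 1043.

1043 weekdays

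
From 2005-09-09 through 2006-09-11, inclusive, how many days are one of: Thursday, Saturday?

105

2005-09-09 is a Friday.
From 2005-09-09 to 2006-09-11 is 368 days inclusive.
368 = 7 × 52 + 4, so there are 52 full weeks plus 4 extra days.
Each full week contributes 2 days from the set (Thu, Sat): 52 × 2 = 104.
The 4 extra days are Friday, Saturday, Sunday, Monday — 1 of them qualifies.
Total: 104 + 1 = 105.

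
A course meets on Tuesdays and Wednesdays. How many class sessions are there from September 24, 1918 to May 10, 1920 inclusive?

170

September 24, 1918 is a Tuesday.
From September 24, 1918 to May 10, 1920 is 595 days inclusive.
595 = 7 × 85, so the span is exactly 85 full weeks.
Each full week contributes 2 days from the set (Tue, Wed): 85 × 2 = 170.
Total: 170.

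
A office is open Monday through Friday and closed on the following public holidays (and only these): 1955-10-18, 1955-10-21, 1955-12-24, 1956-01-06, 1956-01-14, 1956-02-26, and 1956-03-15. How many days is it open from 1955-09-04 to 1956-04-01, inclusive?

1955-09-04 is a Sunday.
The range spans 211 days (inclusive of both endpoints).
211 = 7 × 30 + 1, so there are 30 full weeks plus 1 extra day.
Each full week contributes 5 weekdays (Mon–Fri): 30 × 5 = 150.
The 1 extra day is Sunday — none qualify.
Total: 150 + 0 = 150.
Holidays: 1955-10-18 (Tue); 1955-10-21 (Fri); 1955-12-24 (Sat); 1956-01-06 (Fri); 1956-01-14 (Sat); 1956-02-26 (Sun); 1956-03-15 (Thu).
4 of the 7 holidays fall on weekdays; the rest are weekends and were already excluded.
Business days: 150 − 4 = 146.

146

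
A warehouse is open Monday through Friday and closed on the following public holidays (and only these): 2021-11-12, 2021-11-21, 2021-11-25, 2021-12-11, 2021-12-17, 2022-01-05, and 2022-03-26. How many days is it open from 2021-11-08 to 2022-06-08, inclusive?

149

2021-11-08 is a Monday.
That's 213 days from start to end, counting both.
213 = 7 × 30 + 3, so there are 30 full weeks plus 3 extra days.
Each full week contributes 5 weekdays (Mon–Fri): 30 × 5 = 150.
The 3 extra days are Monday, Tuesday, Wednesday — 3 of them qualify.
Total: 150 + 3 = 153.
Holidays: 2021-11-12 (Fri); 2021-11-21 (Sun); 2021-11-25 (Thu); 2021-12-11 (Sat); 2021-12-17 (Fri); 2022-01-05 (Wed); 2022-03-26 (Sat).
4 of the 7 holidays fall on weekdays; the rest are weekends and were already excluded.
Business days: 153 − 4 = 149.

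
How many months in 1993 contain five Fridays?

A month has five Fridays exactly when Friday falls within its first (length − 28) days.
Jan: 31 days, starts Fri → 5 of Fri, Sat, Sun ✓
Feb: 28 days, starts Mon → 5 of (none)
Mar: 31 days, starts Mon → 5 of Mon, Tue, Wed
Apr: 30 days, starts Thu → 5 of Thu, Fri ✓
May: 31 days, starts Sat → 5 of Sat, Sun, Mon
Jun: 30 days, starts Tue → 5 of Tue, Wed
Jul: 31 days, starts Thu → 5 of Thu, Fri, Sat ✓
Aug: 31 days, starts Sun → 5 of Sun, Mon, Tue
Sep: 30 days, starts Wed → 5 of Wed, Thu
Oct: 31 days, starts Fri → 5 of Fri, Sat, Sun ✓
Nov: 30 days, starts Mon → 5 of Mon, Tue
Dec: 31 days, starts Wed → 5 of Wed, Thu, Fri ✓
Months with five Fridays: Jan, Apr, Jul, Oct, Dec.

5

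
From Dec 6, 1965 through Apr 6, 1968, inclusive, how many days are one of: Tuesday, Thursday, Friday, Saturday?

488

Dec 6, 1965 is a Monday.
That's 853 days from start to end, counting both.
853 = 7 × 121 + 6, so there are 121 full weeks plus 6 extra days.
Each full week contributes 4 days from the set (Tue, Thu, Fri, Sat): 121 × 4 = 484.
The 6 extra days are Monday, Tuesday, Wednesday, Thursday, Friday, Saturday — 4 of them qualify.
Total: 484 + 4 = 488.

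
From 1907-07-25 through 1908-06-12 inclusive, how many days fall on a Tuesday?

46

1907-07-25 is a Thursday.
That's 324 days from start to end, counting both.
324 = 7 × 46 + 2, so there are 46 full weeks plus 2 extra days.
Each full week contributes one Tuesday: 46 so far.
The 2 extra days are Thursday, Friday — none qualify.
Total: 46 + 0 = 46.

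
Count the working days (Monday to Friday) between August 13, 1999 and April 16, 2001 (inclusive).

437 weekdays

August 13, 1999 is a Friday.
That's 613 days from start to end, counting both.
613 = 7 × 87 + 4, so there are 87 full weeks plus 4 extra days.
Each full week contributes 5 weekdays (Mon–Fri): 87 × 5 = 435.
The 4 extra days are Friday, Saturday, Sunday, Monday — 2 of them qualify.
Total: 435 + 2 = 437.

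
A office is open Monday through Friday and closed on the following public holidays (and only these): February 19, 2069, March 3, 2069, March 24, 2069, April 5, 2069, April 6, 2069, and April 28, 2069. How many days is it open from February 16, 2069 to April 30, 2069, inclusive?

50 business days

February 16, 2069 is a Saturday.
That's 74 days from start to end, counting both.
74 = 7 × 10 + 4, so there are 10 full weeks plus 4 extra days.
Each full week contributes 5 weekdays (Mon–Fri): 10 × 5 = 50.
The 4 extra days are Saturday, Sunday, Monday, Tuesday — 2 of them qualify.
Total: 50 + 2 = 52.
Holidays: February 19, 2069 (Tue); March 3, 2069 (Sun); March 24, 2069 (Sun); April 5, 2069 (Fri); April 6, 2069 (Sat); April 28, 2069 (Sun).
2 of the 6 holidays fall on weekdays; the rest are weekends and were already excluded.
Business days: 52 − 2 = 50.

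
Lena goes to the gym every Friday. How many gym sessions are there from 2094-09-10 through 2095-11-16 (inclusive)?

2094-09-10 is a Friday.
The range spans 433 days (inclusive of both endpoints).
433 = 7 × 61 + 6, so there are 61 full weeks plus 6 extra days.
Each full week contributes one Friday: 61 so far.
The 6 extra days are Friday, Saturday, Sunday, Monday, Tuesday, Wednesday — 1 of them qualifies.
Total: 61 + 1 = 62.

62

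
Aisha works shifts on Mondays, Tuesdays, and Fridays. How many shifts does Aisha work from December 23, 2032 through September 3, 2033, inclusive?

December 23, 2032 is a Thursday.
The range spans 255 days (inclusive of both endpoints).
255 = 7 × 36 + 3, so there are 36 full weeks plus 3 extra days.
Each full week contributes 3 days from the set (Mon, Tue, Fri): 36 × 3 = 108.
The 3 extra days are Thu, Fri, Sat — 1 of them qualifies.
Total: 108 + 1 = 109.

109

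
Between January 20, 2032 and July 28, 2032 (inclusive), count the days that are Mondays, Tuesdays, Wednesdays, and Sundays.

110

January 20, 2032 is a Tuesday.
From January 20, 2032 to July 28, 2032 is 191 days inclusive.
191 = 7 × 27 + 2, so there are 27 full weeks plus 2 extra days.
Each full week contributes 4 days from the set (Mon, Tue, Wed, Sun): 27 × 4 = 108.
The 2 extra days are Tue, Wed — 2 of them qualify.
Total: 108 + 2 = 110.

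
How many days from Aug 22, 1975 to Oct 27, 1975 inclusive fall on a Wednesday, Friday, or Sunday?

29

Aug 22, 1975 is a Friday.
That's 67 days from start to end, counting both.
67 = 7 × 9 + 4, so there are 9 full weeks plus 4 extra days.
Each full week contributes 3 days from the set (Wed, Fri, Sun): 9 × 3 = 27.
The 4 extra days are Fri, Sat, Sun, Mon — 2 of them qualify.
Total: 27 + 2 = 29.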